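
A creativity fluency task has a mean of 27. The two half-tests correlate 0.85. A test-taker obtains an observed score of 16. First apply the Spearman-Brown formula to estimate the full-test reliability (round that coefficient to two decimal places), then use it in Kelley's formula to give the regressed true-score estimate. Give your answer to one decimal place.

Spearman-Brown: ρ = 2r/(1 + r) = 2(0.85)/(1 + 0.85) = 1.700/1.85 = 0.9189 → 0.92
T̂ = 0.92(16) + 0.08(27) = 14.72 + 2.16 = 16.88 → 16.9

16.9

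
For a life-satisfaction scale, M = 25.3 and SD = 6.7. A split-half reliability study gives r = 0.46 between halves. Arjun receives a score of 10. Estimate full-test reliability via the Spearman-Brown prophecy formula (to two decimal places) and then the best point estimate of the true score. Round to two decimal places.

15.66

Spearman-Brown: ρ = 2r/(1 + r) = 2(0.46)/(1 + 0.46) = 0.920/1.46 = 0.6301 → 0.63
Kelley's formula gives T̂ = 0.63·10 + 0.37·25.3 = 6.30 + 9.361 = 15.661.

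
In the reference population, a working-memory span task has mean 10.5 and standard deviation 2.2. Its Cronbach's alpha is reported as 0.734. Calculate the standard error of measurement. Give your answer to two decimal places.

1.13

SEM = SD · √(1 − ρ) = 2.2 × √0.266 = 2.2 × 0.5158 = 1.135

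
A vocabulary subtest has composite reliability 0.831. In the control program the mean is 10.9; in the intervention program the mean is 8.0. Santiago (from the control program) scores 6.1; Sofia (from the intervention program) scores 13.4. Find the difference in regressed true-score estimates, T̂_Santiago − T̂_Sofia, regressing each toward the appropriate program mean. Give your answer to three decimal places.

-5.576

T̂_Santiago = 0.831(6.1) + 0.169(10.9) = 6.91120
T̂_Sofia = 0.831(13.4) + 0.169(8.0) = 12.48740
Difference = 6.91120 − 12.48740 = -5.57620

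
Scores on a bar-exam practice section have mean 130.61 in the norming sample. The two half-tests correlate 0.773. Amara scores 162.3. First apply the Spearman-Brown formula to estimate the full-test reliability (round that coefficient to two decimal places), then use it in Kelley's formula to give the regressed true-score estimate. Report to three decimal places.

Spearman-Brown: ρ = 2r/(1 + r) = 2(0.773)/(1 + 0.773) = 1.5460/1.773 = 0.8720 → 0.87
T̂ = 0.87(162.3) + 0.13(130.61) = 141.201 + 16.9793 = 158.1803 → 158.180

158.180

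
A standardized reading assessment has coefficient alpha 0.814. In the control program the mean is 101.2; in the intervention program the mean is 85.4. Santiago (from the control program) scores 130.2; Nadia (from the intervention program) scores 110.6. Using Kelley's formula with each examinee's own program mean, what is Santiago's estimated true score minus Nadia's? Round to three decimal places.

18.893

T̂_Santiago = 0.814(130.2) + 0.186(101.2) = 124.80600
T̂_Nadia = 0.814(110.6) + 0.186(85.4) = 105.91280
Difference = 124.80600 − 105.91280 = 18.89320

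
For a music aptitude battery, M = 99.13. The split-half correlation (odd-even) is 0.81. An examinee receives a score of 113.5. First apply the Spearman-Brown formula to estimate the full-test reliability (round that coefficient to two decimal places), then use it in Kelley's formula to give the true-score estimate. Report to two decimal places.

112.06

Spearman-Brown: ρ = 2r/(1 + r) = 2(0.81)/(1 + 0.81) = 1.620/1.81 = 0.8950 → 0.90
Kelley's formula gives T̂ = 0.90·113.5 + 0.10·99.13 = 102.150 + 9.9130 = 112.063.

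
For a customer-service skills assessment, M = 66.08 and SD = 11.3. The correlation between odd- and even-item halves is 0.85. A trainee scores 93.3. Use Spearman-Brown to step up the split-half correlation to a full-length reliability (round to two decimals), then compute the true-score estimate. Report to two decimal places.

Spearman-Brown: ρ = 2r/(1 + r) = 2(0.85)/(1 + 0.85) = 1.700/1.85 = 0.9189 → 0.92
T̂ = ρX + (1 − ρ)μ
  = 0.92 × 93.3 + 0.08 × 66.08
  = 85.836 + 5.2864
  = 91.122
  ≈ 91.12

91.12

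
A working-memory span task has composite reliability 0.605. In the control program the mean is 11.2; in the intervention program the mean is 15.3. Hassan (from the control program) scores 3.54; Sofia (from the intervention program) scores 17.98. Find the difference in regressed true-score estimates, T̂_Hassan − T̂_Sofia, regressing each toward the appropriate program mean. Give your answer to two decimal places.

T̂_Hassan = 0.605(3.54) + 0.395(11.2) = 6.5657
T̂_Sofia = 0.605(17.98) + 0.395(15.3) = 16.9214
Difference = 6.5657 − 16.9214 = -10.3557

-10.36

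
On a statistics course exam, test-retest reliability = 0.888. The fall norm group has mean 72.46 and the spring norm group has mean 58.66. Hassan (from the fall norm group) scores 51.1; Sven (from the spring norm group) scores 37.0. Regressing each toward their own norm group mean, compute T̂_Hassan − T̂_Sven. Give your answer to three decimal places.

14.066

T̂_Hassan = 0.888(51.1) + 0.112(72.46) = 53.49232
T̂_Sven = 0.888(37.0) + 0.112(58.66) = 39.42592
Difference = 53.49232 − 39.42592 = 14.06640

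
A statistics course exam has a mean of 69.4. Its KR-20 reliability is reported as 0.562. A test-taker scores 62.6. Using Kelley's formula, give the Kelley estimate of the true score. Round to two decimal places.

T̂ = 0.562(62.6) + 0.438(69.4) = 35.1812 + 30.3972 = 65.578 → 65.58

65.58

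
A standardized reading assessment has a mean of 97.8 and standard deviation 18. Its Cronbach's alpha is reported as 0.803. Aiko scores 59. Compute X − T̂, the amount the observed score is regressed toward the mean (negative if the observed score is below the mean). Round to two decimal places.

T̂ = 0.803(59) + 0.197(97.8) = 47.377 + 19.2666 = 66.6436 → 66.644
X − T̂ = 59 − 66.644 = -7.644 → -7.64

-7.64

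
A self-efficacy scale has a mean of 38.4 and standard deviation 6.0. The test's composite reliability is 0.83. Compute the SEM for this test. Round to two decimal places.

2.47

SEM = SD · √(1 − ρ) = 6.0 × √0.17 = 6.0 × 0.4123 = 2.474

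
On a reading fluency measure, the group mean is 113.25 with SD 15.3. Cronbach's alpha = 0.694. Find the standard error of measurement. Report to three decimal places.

8.464

SEM = SD · √(1 − ρ) = 15.3 × √0.306 = 15.3 × 0.5532 = 8.4635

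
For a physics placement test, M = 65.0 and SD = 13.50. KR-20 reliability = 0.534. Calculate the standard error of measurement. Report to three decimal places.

SEM = SD · √(1 − ρ) = 13.50 × √0.466 = 13.50 × 0.6826 = 9.2157

9.216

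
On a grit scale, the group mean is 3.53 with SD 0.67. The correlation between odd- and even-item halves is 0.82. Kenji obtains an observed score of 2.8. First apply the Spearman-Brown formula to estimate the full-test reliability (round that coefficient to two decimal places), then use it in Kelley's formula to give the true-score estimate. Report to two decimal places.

Spearman-Brown: ρ = 2r/(1 + r) = 2(0.82)/(1 + 0.82) = 1.640/1.82 = 0.9011 → 0.90
Kelley's formula gives T̂ = 0.90·2.8 + 0.10·3.53 = 2.520 + 0.3530 = 2.873.

2.87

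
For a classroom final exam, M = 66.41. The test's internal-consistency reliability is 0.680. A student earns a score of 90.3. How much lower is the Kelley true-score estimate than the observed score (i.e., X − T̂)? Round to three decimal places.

7.645

T̂ = ρX + (1 − ρ)μ
  = 0.680 × 90.3 + 0.320 × 66.41
  = 61.4040 + 21.25120
  = 82.65520
  ≈ 82.6552
X − T̂ = 90.3 − 82.6552 = 7.6448 → 7.645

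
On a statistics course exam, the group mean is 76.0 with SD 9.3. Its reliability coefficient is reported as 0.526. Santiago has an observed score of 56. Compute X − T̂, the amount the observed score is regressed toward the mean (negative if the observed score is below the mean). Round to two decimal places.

T̂ = 0.526(56) + 0.474(76.0) = 29.456 + 36.0240 = 65.4800 → 65.480
X − T̂ = 56 − 65.480 = -9.480 → -9.48

-9.48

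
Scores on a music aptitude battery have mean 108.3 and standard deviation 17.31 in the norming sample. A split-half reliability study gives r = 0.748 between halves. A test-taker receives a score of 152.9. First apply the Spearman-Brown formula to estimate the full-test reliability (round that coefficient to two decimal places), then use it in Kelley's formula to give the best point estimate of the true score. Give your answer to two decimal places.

Spearman-Brown: ρ = 2r/(1 + r) = 2(0.748)/(1 + 0.748) = 1.4960/1.748 = 0.8558 → 0.86
T̂ = 0.86(152.9) + 0.14(108.3) = 131.494 + 15.162 = 146.656 → 146.66

146.66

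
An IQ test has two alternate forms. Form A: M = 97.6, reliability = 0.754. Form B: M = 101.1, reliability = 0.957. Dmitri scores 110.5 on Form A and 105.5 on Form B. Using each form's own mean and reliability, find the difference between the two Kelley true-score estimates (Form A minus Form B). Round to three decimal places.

T̂_A = 0.754(110.5) + 0.246(97.6) = 107.32660
T̂_B = 0.957(105.5) + 0.043(101.1) = 105.31080
T̂_A − T̂_B = 2.01580

2.016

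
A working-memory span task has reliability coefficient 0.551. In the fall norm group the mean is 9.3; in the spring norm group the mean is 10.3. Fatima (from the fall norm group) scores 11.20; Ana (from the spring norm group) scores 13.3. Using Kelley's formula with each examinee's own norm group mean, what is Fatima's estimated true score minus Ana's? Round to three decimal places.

-1.606

T̂_Fatima = 0.551(11.20) + 0.449(9.3) = 10.34690
T̂_Ana = 0.551(13.3) + 0.449(10.3) = 11.95300
Difference = 10.34690 − 11.95300 = -1.60610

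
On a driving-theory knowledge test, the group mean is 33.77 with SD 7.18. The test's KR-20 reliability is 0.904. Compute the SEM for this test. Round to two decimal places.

SEM = SD · √(1 − ρ) = 7.18 × √0.096 = 7.18 × 0.3098 = 2.225

2.22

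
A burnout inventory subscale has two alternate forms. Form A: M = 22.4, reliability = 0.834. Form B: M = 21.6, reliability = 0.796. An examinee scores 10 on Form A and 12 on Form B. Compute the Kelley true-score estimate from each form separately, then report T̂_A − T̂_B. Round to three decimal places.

T̂_A = 0.834(10) + 0.166(22.4) = 12.05840
T̂_B = 0.796(12) + 0.204(21.6) = 13.95840
T̂_A − T̂_B = -1.90000

-1.900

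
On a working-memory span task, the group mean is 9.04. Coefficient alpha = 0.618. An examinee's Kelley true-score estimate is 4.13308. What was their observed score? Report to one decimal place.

1.1

T̂ = ρX + (1 − ρ)μ  ⇒  X = (T̂ − (1 − ρ)μ) / ρ
X = (4.13308 − 0.382 × 9.04) / 0.618 = (4.13308 − 3.45328) / 0.618 = 0.67980 / 0.618 = 1.100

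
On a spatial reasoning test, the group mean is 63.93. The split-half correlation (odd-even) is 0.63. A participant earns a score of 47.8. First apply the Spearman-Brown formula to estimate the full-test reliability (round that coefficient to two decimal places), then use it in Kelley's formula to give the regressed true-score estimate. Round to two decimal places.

51.51

Spearman-Brown: ρ = 2r/(1 + r) = 2(0.63)/(1 + 0.63) = 1.260/1.63 = 0.7730 → 0.77
T̂ = 0.77(47.8) + 0.23(63.93) = 36.806 + 14.7039 = 51.510 → 51.51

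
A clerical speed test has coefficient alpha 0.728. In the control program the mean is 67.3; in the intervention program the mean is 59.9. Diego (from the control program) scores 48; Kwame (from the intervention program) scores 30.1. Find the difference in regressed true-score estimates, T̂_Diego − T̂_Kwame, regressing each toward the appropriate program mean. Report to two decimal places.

15.04

T̂_Diego = 0.728(48) + 0.272(67.3) = 53.2496
T̂_Kwame = 0.728(30.1) + 0.272(59.9) = 38.2056
Difference = 53.2496 − 38.2056 = 15.0440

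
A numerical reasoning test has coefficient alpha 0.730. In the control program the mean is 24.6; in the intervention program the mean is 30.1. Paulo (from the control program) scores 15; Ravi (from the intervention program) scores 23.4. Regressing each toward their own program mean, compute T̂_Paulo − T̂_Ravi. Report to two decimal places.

-7.62

T̂_Paulo = 0.730(15) + 0.270(24.6) = 17.5920
T̂_Ravi = 0.730(23.4) + 0.270(30.1) = 25.2090
Difference = 17.5920 − 25.2090 = -7.6170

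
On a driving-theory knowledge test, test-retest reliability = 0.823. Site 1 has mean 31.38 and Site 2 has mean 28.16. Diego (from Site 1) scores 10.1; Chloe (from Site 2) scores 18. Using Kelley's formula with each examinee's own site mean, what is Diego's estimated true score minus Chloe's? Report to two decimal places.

-5.93

T̂_Diego = 0.823(10.1) + 0.177(31.38) = 13.8666
T̂_Chloe = 0.823(18) + 0.177(28.16) = 19.7983
Difference = 13.8666 − 19.7983 = -5.9318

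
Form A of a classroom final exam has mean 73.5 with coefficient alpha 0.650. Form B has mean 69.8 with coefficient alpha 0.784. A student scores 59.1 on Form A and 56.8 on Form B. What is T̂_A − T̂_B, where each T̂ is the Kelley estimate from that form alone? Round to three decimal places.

T̂_A = 0.650(59.1) + 0.350(73.5) = 64.14000
T̂_B = 0.784(56.8) + 0.216(69.8) = 59.60800
T̂_A − T̂_B = 4.53200

4.532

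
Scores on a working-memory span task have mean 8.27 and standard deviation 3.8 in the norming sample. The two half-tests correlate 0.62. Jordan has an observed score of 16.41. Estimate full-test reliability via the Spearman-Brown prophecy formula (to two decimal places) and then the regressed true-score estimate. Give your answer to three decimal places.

14.538

Spearman-Brown: ρ = 2r/(1 + r) = 2(0.62)/(1 + 0.62) = 1.240/1.62 = 0.7654 → 0.77
T̂ = ρX + (1 − ρ)μ
  = 0.77 × 16.41 + 0.23 × 8.27
  = 12.6357 + 1.9021
  = 14.5378
  ≈ 14.538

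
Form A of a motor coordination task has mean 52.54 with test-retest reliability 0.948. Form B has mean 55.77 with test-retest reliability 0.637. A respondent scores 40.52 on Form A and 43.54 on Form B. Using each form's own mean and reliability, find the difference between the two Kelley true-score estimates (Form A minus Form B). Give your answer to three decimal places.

-6.834

T̂_A = 0.948(40.52) + 0.052(52.54) = 41.14504
T̂_B = 0.637(43.54) + 0.363(55.77) = 47.97949
T̂_A − T̂_B = -6.83445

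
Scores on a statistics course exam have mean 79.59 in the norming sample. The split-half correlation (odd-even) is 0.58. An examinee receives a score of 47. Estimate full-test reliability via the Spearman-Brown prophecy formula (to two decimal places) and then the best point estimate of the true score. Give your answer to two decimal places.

Spearman-Brown: ρ = 2r/(1 + r) = 2(0.58)/(1 + 0.58) = 1.160/1.58 = 0.7342 → 0.73
T̂ = ρX + (1 − ρ)μ
  = 0.73 × 47 + 0.27 × 79.59
  = 34.31 + 21.4893
  = 55.799
  ≈ 55.80

55.80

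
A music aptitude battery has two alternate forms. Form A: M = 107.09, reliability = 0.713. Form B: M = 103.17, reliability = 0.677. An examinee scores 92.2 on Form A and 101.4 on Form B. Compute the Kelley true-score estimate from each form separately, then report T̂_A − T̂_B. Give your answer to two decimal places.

T̂_A = 0.713(92.2) + 0.287(107.09) = 96.4734
T̂_B = 0.677(101.4) + 0.323(103.17) = 101.9717
T̂_A − T̂_B = -5.4983

-5.50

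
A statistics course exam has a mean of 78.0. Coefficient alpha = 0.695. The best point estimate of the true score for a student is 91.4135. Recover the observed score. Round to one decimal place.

T̂ = ρX + (1 − ρ)μ  ⇒  X = (T̂ − (1 − ρ)μ) / ρ
X = (91.4135 − 0.305 × 78.0) / 0.695 = (91.4135 − 23.7900) / 0.695 = 67.6235 / 0.695 = 97.300

97.3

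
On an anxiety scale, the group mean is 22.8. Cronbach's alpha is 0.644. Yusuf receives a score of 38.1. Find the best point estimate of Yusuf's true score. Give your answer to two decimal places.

Weight the observed score by reliability and the mean by (1 − reliability): T̂ = 0.644·38.1 + 0.356·22.8 = 24.5364 + 8.1168 = 32.653.

32.65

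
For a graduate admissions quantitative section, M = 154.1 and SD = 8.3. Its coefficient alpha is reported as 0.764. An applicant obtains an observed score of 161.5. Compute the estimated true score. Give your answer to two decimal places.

T̂ = 0.764(161.5) + 0.236(154.1) = 123.3860 + 36.3676 = 159.754 → 159.75

159.75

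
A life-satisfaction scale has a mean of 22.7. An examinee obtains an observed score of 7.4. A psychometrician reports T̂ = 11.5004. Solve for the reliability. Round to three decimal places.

T̂ = ρX + (1 − ρ)μ  ⇒  T̂ − μ = ρ(X − μ)
ρ = (T̂ − μ)/(X − μ) = (11.5004 − 22.7) / (7.4 − 22.7) = -11.1996 / -15.3 = 0.73200

0.732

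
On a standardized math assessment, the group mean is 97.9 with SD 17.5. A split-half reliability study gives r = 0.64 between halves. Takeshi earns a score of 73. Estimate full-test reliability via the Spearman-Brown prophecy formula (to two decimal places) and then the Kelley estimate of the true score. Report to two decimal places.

Spearman-Brown: ρ = 2r/(1 + r) = 2(0.64)/(1 + 0.64) = 1.280/1.64 = 0.7805 → 0.78
T̂ = 0.78(73) + 0.22(97.9) = 56.94 + 21.538 = 78.478 → 78.48

78.48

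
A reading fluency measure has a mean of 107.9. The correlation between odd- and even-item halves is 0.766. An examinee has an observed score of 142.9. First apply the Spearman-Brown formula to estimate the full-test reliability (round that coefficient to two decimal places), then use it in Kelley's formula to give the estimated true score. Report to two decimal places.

Spearman-Brown: ρ = 2r/(1 + r) = 2(0.766)/(1 + 0.766) = 1.5320/1.766 = 0.8675 → 0.87
Weight the observed score by reliability and the mean by (1 − reliability): T̂ = 0.87·142.9 + 0.13·107.9 = 124.323 + 14.027 = 138.350.

138.35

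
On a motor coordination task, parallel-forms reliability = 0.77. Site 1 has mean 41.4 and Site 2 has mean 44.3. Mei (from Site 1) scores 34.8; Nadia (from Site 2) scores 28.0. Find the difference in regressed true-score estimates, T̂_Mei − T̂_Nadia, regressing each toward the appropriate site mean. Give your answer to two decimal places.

4.57

T̂_Mei = 0.77(34.8) + 0.23(41.4) = 36.3180
T̂_Nadia = 0.77(28.0) + 0.23(44.3) = 31.7490
Difference = 36.3180 − 31.7490 = 4.5690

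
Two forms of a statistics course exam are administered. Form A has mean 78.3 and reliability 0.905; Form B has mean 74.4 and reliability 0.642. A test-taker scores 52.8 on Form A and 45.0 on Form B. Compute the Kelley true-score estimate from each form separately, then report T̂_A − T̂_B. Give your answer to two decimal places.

-0.30

T̂_A = 0.905(52.8) + 0.095(78.3) = 55.2225
T̂_B = 0.642(45.0) + 0.358(74.4) = 55.5252
T̂_A − T̂_B = -0.3027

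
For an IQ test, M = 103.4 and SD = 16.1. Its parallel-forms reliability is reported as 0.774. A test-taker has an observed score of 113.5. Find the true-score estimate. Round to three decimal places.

T̂ = 0.774(113.5) + 0.226(103.4) = 87.8490 + 23.3684 = 111.2174 → 111.217

111.217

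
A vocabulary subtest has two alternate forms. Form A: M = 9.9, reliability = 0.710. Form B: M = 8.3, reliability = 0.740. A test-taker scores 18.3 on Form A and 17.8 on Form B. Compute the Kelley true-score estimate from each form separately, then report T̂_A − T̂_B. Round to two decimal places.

0.53

T̂_A = 0.710(18.3) + 0.290(9.9) = 15.8640
T̂_B = 0.740(17.8) + 0.260(8.3) = 15.3300
T̂_A − T̂_B = 0.5340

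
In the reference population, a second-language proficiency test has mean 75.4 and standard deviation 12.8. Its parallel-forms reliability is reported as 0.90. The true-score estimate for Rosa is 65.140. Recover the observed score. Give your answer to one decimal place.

T̂ = ρX + (1 − ρ)μ  ⇒  X = (T̂ − (1 − ρ)μ) / ρ
X = (65.140 − 0.10 × 75.4) / 0.90 = (65.140 − 7.540) / 0.90 = 57.600 / 0.90 = 64.000

64.0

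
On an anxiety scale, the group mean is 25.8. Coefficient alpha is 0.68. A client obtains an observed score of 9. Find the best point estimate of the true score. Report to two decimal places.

T̂ = 0.68(9) + 0.32(25.8) = 6.12 + 8.256 = 14.376 → 14.38

14.38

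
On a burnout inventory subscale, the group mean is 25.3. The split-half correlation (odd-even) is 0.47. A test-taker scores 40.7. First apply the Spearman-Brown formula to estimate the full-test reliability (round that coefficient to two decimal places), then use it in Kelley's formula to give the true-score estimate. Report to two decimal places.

35.16

Spearman-Brown: ρ = 2r/(1 + r) = 2(0.47)/(1 + 0.47) = 0.940/1.47 = 0.6395 → 0.64
T̂ = ρX + (1 − ρ)μ
  = 0.64 × 40.7 + 0.36 × 25.3
  = 26.048 + 9.108
  = 35.156
  ≈ 35.16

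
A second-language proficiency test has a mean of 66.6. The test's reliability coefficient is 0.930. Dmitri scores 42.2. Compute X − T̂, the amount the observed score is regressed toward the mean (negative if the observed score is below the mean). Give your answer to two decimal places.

T̂ = 0.930(42.2) + 0.070(66.6) = 39.2460 + 4.6620 = 43.9080 → 43.908
X − T̂ = 42.2 − 43.908 = -1.708 → -1.71

-1.71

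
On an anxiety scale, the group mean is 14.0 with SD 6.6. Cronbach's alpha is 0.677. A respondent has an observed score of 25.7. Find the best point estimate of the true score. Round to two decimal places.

T̂ = ρX + (1 − ρ)μ
  = 0.677 × 25.7 + 0.323 × 14.0
  = 17.3989 + 4.5220
  = 21.921
  ≈ 21.92

21.92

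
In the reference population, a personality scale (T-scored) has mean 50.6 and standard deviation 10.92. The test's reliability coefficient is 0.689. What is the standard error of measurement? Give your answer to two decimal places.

6.09

SEM = SD · √(1 − ρ) = 10.92 × √0.311 = 10.92 × 0.5577 = 6.090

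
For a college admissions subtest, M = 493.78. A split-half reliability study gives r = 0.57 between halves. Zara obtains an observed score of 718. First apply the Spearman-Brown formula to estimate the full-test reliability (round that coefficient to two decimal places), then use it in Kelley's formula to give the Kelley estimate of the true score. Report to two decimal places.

657.46

Spearman-Brown: ρ = 2r/(1 + r) = 2(0.57)/(1 + 0.57) = 1.140/1.57 = 0.7261 → 0.73
Regress the observed score toward the mean by the unreliability: T̂ = 0.73·718 + 0.27·493.78 = 524.14 + 133.3206 = 657.461.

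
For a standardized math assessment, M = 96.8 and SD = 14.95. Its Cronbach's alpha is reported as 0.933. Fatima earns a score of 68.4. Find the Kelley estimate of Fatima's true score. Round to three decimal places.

70.303

Regress the observed score toward the mean by the unreliability: T̂ = 0.933·68.4 + 0.067·96.8 = 63.8172 + 6.4856 = 70.3028.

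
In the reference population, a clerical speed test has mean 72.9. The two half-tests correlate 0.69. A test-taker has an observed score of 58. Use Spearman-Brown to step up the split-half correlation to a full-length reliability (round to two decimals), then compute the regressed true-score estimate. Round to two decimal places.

Spearman-Brown: ρ = 2r/(1 + r) = 2(0.69)/(1 + 0.69) = 1.380/1.69 = 0.8166 → 0.82
Kelley's formula gives T̂ = 0.82·58 + 0.18·72.9 = 47.56 + 13.122 = 60.682.

60.68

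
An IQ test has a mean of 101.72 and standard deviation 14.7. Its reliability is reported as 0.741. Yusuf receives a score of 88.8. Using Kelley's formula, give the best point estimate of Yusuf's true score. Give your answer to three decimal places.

T̂ = 0.741(88.8) + 0.259(101.72) = 65.8008 + 26.34548 = 92.1463 → 92.146

92.146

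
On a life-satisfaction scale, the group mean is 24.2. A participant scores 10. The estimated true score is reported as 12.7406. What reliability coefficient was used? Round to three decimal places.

T̂ = ρX + (1 − ρ)μ  ⇒  T̂ − μ = ρ(X − μ)
ρ = (T̂ − μ)/(X − μ) = (12.7406 − 24.2) / (10 − 24.2) = -11.4594 / -14.2 = 0.80700

0.807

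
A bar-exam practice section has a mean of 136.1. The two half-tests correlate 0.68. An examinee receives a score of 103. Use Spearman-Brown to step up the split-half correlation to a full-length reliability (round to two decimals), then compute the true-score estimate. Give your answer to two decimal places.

109.29

Spearman-Brown: ρ = 2r/(1 + r) = 2(0.68)/(1 + 0.68) = 1.360/1.68 = 0.8095 → 0.81
T̂ = ρX + (1 − ρ)μ
  = 0.81 × 103 + 0.19 × 136.1
  = 83.43 + 25.859
  = 109.289
  ≈ 109.29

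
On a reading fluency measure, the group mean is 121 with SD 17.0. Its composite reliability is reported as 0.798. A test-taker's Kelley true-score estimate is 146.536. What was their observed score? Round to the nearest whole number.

153

T̂ = ρX + (1 − ρ)μ  ⇒  X = (T̂ − (1 − ρ)μ) / ρ
X = (146.536 − 0.202 × 121) / 0.798 = (146.536 − 24.442) / 0.798 = 122.094 / 0.798 = 153.00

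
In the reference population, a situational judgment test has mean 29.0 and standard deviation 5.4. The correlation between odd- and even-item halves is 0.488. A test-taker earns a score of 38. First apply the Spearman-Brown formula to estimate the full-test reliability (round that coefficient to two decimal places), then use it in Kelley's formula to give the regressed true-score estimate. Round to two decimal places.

34.94

Spearman-Brown: ρ = 2r/(1 + r) = 2(0.488)/(1 + 0.488) = 0.9760/1.488 = 0.6559 → 0.66
T̂ = ρX + (1 − ρ)μ
  = 0.66 × 38 + 0.34 × 29.0
  = 25.08 + 9.860
  = 34.940
  ≈ 34.94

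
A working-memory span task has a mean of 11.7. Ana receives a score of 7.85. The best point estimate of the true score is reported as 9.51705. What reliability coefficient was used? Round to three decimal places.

T̂ = ρX + (1 − ρ)μ  ⇒  T̂ − μ = ρ(X − μ)
ρ = (T̂ − μ)/(X − μ) = (9.51705 − 11.7) / (7.85 − 11.7) = -2.18295 / -3.85 = 0.56700

0.567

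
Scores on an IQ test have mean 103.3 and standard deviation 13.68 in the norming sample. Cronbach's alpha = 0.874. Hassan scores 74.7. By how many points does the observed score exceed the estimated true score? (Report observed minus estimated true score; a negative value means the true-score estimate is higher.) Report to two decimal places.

T̂ = ρX + (1 − ρ)μ
  = 0.874 × 74.7 + 0.126 × 103.3
  = 65.2878 + 13.0158
  = 78.3036
  ≈ 78.304
X − T̂ = 74.7 − 78.304 = -3.604 → -3.60

-3.60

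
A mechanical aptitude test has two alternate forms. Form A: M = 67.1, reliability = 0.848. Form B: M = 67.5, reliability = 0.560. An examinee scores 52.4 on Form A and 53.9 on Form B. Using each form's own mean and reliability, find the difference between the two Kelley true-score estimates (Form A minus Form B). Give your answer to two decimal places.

-5.25

T̂_A = 0.848(52.4) + 0.152(67.1) = 54.6344
T̂_B = 0.560(53.9) + 0.440(67.5) = 59.8840
T̂_A − T̂_B = -5.2496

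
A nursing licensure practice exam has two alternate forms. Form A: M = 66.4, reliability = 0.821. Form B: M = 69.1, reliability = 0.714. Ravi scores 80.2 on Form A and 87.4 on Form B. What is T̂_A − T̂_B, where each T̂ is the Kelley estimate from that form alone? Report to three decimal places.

T̂_A = 0.821(80.2) + 0.179(66.4) = 77.72980
T̂_B = 0.714(87.4) + 0.286(69.1) = 82.16620
T̂_A − T̂_B = -4.43640

-4.436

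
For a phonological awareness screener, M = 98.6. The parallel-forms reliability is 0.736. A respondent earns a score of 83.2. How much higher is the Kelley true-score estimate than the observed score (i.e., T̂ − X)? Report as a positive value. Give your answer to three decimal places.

Weight the observed score by reliability and the mean by (1 − reliability): T̂ = 0.736·83.2 + 0.264·98.6 = 61.2352 + 26.0304 = 87.26560.
T̂ − X = 87.2656 − 83.2 = 4.0656 → 4.066

4.066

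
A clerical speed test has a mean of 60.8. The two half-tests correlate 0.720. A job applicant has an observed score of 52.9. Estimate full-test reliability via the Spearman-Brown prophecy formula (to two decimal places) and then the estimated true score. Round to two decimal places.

54.16

Spearman-Brown: ρ = 2r/(1 + r) = 2(0.720)/(1 + 0.720) = 1.4400/1.720 = 0.8372 → 0.84
T̂ = ρX + (1 − ρ)μ
  = 0.84 × 52.9 + 0.16 × 60.8
  = 44.436 + 9.728
  = 54.164
  ≈ 54.16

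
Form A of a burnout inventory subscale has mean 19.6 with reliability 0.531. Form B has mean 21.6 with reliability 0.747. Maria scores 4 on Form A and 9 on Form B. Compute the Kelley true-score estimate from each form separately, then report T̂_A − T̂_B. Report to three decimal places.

T̂_A = 0.531(4) + 0.469(19.6) = 11.31640
T̂_B = 0.747(9) + 0.253(21.6) = 12.18780
T̂_A − T̂_B = -0.87140

-0.871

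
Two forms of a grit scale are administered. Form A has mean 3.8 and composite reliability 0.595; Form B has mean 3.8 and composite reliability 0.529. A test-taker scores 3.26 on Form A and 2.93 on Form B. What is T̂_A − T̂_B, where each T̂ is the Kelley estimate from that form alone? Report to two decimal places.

0.14

T̂_A = 0.595(3.26) + 0.405(3.8) = 3.4787
T̂_B = 0.529(2.93) + 0.471(3.8) = 3.3398
T̂_A − T̂_B = 0.1389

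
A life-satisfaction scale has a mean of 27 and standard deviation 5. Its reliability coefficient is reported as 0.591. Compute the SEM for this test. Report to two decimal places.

3.20

SEM = SD · √(1 − ρ) = 5 × √0.409 = 5 × 0.6395 = 3.198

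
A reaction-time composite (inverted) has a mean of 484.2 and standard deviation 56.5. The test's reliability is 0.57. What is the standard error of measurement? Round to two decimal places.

SEM = SD · √(1 − ρ) = 56.5 × √0.43 = 56.5 × 0.6557 = 37.050

37.05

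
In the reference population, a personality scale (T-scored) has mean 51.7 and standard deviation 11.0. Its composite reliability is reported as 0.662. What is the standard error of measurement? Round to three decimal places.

6.395

SEM = SD · √(1 − ρ) = 11.0 × √0.338 = 11.0 × 0.5814 = 6.3952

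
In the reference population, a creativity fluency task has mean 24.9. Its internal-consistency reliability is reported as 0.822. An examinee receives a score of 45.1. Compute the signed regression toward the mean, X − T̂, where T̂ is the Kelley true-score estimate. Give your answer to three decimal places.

Kelley's formula gives T̂ = 0.822·45.1 + 0.178·24.9 = 37.0722 + 4.4322 = 41.50440.
X − T̂ = 45.1 − 41.5044 = 3.5956 → 3.596

3.596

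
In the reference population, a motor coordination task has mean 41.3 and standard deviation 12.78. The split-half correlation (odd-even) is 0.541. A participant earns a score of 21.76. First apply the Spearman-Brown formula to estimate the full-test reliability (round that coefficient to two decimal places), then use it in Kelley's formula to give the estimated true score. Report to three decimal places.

27.622

Spearman-Brown: ρ = 2r/(1 + r) = 2(0.541)/(1 + 0.541) = 1.0820/1.541 = 0.7021 → 0.70
T̂ = 0.70(21.76) + 0.30(41.3) = 15.2320 + 12.390 = 27.6220 → 27.622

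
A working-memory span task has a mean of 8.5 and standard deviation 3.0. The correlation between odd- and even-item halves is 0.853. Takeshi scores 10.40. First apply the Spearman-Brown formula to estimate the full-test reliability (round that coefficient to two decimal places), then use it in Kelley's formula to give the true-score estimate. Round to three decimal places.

10.248

Spearman-Brown: ρ = 2r/(1 + r) = 2(0.853)/(1 + 0.853) = 1.7060/1.853 = 0.9207 → 0.92
T̂ = ρX + (1 − ρ)μ
  = 0.92 × 10.40 + 0.08 × 8.5
  = 9.5680 + 0.680
  = 10.2480
  ≈ 10.248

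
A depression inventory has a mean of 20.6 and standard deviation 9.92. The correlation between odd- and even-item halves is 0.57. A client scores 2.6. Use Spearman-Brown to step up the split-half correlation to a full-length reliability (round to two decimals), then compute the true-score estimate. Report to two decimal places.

Spearman-Brown: ρ = 2r/(1 + r) = 2(0.57)/(1 + 0.57) = 1.140/1.57 = 0.7261 → 0.73
Regress the observed score toward the mean by the unreliability: T̂ = 0.73·2.6 + 0.27·20.6 = 1.898 + 5.562 = 7.460.

7.46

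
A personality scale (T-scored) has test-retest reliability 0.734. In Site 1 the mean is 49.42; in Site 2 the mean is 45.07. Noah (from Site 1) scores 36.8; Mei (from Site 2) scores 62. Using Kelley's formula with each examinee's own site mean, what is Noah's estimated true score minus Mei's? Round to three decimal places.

T̂_Noah = 0.734(36.8) + 0.266(49.42) = 40.15692
T̂_Mei = 0.734(62) + 0.266(45.07) = 57.49662
Difference = 40.15692 − 57.49662 = -17.33970

-17.340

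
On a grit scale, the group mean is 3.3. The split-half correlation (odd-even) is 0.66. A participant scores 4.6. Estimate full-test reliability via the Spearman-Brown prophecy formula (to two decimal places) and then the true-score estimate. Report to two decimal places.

4.34

Spearman-Brown: ρ = 2r/(1 + r) = 2(0.66)/(1 + 0.66) = 1.320/1.66 = 0.7952 → 0.80
T̂ = 0.80(4.6) + 0.20(3.3) = 3.680 + 0.660 = 4.340 → 4.34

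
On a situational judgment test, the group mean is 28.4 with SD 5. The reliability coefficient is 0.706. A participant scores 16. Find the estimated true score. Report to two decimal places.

19.65

T̂ = ρX + (1 − ρ)μ
  = 0.706 × 16 + 0.294 × 28.4
  = 11.296 + 8.3496
  = 19.646
  ≈ 19.65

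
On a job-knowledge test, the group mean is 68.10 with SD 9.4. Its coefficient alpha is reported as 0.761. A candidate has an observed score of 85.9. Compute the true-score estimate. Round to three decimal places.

T̂ = ρX + (1 − ρ)μ
  = 0.761 × 85.9 + 0.239 × 68.10
  = 65.3699 + 16.27590
  = 81.6458
  ≈ 81.646

81.646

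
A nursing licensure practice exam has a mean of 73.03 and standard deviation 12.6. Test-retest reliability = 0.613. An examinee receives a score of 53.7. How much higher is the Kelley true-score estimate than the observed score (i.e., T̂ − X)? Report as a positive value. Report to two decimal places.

7.48

Weight the observed score by reliability and the mean by (1 − reliability): T̂ = 0.613·53.7 + 0.387·73.03 = 32.9181 + 28.26261 = 61.1807.
T̂ − X = 61.181 − 53.7 = 7.481 → 7.48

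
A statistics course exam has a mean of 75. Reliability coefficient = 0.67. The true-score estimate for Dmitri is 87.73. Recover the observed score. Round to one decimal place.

T̂ = ρX + (1 − ρ)μ  ⇒  X = (T̂ − (1 − ρ)μ) / ρ
X = (87.73 − 0.33 × 75) / 0.67 = (87.73 − 24.75) / 0.67 = 62.98 / 0.67 = 94.000

94.0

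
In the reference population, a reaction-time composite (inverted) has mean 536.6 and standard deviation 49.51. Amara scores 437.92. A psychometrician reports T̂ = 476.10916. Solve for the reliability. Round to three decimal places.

T̂ = ρX + (1 − ρ)μ  ⇒  T̂ − μ = ρ(X − μ)
ρ = (T̂ − μ)/(X − μ) = (476.10916 − 536.6) / (437.92 − 536.6) = -60.49084 / -98.68 = 0.61300

0.613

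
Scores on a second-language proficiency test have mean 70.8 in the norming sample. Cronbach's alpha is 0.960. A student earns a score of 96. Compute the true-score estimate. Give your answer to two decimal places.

T̂ = ρX + (1 − ρ)μ
  = 0.960 × 96 + 0.040 × 70.8
  = 92.160 + 2.8320
  = 94.992
  ≈ 94.99

94.99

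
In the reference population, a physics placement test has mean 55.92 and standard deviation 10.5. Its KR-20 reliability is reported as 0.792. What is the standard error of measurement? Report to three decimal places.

SEM = SD · √(1 − ρ) = 10.5 × √0.208 = 10.5 × 0.4561 = 4.7887

4.789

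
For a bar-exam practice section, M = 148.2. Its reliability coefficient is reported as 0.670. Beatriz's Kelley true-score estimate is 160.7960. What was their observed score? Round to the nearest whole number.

T̂ = ρX + (1 − ρ)μ  ⇒  X = (T̂ − (1 − ρ)μ) / ρ
X = (160.7960 − 0.330 × 148.2) / 0.670 = (160.7960 − 48.9060) / 0.670 = 111.8900 / 0.670 = 167.00

167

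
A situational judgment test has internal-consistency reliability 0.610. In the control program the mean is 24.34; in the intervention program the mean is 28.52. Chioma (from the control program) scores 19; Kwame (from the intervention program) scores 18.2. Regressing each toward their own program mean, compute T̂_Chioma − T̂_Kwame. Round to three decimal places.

-1.142

T̂_Chioma = 0.610(19) + 0.390(24.34) = 21.08260
T̂_Kwame = 0.610(18.2) + 0.390(28.52) = 22.22480
Difference = 21.08260 − 22.22480 = -1.14220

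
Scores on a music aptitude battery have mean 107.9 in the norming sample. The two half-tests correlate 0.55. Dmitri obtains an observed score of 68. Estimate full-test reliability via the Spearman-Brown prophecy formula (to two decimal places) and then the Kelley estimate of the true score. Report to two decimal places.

Spearman-Brown: ρ = 2r/(1 + r) = 2(0.55)/(1 + 0.55) = 1.100/1.55 = 0.7097 → 0.71
T̂ = ρX + (1 − ρ)μ
  = 0.71 × 68 + 0.29 × 107.9
  = 48.28 + 31.291
  = 79.571
  ≈ 79.57

79.57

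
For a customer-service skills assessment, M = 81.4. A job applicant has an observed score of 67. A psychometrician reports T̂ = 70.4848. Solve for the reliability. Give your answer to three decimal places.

T̂ = ρX + (1 − ρ)μ  ⇒  T̂ − μ = ρ(X − μ)
ρ = (T̂ − μ)/(X − μ) = (70.4848 − 81.4) / (67 − 81.4) = -10.9152 / -14.4 = 0.75800

0.758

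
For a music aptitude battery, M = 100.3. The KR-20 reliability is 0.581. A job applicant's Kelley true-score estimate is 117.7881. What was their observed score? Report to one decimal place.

T̂ = ρX + (1 − ρ)μ  ⇒  X = (T̂ − (1 − ρ)μ) / ρ
X = (117.7881 − 0.419 × 100.3) / 0.581 = (117.7881 − 42.0257) / 0.581 = 75.7624 / 0.581 = 130.400

130.4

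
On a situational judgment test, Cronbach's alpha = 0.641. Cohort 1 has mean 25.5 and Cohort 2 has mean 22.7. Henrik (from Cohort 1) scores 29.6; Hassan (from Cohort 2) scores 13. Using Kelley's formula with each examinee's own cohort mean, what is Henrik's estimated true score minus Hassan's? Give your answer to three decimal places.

11.646

T̂_Henrik = 0.641(29.6) + 0.359(25.5) = 28.12810
T̂_Hassan = 0.641(13) + 0.359(22.7) = 16.48230
Difference = 28.12810 − 16.48230 = 11.64580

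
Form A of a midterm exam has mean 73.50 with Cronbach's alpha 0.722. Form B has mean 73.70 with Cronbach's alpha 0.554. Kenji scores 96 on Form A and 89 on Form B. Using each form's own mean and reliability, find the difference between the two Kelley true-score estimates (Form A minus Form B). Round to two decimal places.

T̂_A = 0.722(96) + 0.278(73.50) = 89.7450
T̂_B = 0.554(89) + 0.446(73.70) = 82.1762
T̂_A − T̂_B = 7.5688

7.57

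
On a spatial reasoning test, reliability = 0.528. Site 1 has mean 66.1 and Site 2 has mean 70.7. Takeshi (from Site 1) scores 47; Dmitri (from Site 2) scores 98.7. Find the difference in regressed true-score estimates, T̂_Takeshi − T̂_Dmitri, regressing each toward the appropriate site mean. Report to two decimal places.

-29.47

T̂_Takeshi = 0.528(47) + 0.472(66.1) = 56.0152
T̂_Dmitri = 0.528(98.7) + 0.472(70.7) = 85.4840
Difference = 56.0152 − 85.4840 = -29.4688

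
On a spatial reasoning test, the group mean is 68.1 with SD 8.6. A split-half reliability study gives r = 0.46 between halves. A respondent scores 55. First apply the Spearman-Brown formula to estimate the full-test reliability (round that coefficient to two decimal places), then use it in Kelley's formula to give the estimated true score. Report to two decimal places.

59.85

Spearman-Brown: ρ = 2r/(1 + r) = 2(0.46)/(1 + 0.46) = 0.920/1.46 = 0.6301 → 0.63
Weight the observed score by reliability and the mean by (1 − reliability): T̂ = 0.63·55 + 0.37·68.1 = 34.65 + 25.197 = 59.847.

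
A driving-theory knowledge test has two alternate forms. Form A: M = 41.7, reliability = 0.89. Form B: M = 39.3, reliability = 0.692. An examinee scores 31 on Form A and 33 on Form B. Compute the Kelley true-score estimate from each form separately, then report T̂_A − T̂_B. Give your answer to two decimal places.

T̂_A = 0.89(31) + 0.11(41.7) = 32.1770
T̂_B = 0.692(33) + 0.308(39.3) = 34.9404
T̂_A − T̂_B = -2.7634

-2.76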